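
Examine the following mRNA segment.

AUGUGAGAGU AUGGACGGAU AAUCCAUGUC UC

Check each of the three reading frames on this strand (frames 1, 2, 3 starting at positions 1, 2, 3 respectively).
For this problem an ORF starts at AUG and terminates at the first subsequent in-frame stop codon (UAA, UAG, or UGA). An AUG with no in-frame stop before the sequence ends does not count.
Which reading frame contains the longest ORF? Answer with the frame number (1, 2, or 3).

Frame 1: AUG UGA GAG UAU GGA CGG AUA AUC CAU GUC — AUG at 1, stop UGA at 4 → 6 nt.
Frame 2: UGU GAG AGU AUG GAC GGA UAA UCC AUG UCU — AUG at 11, stop UAA at 20 → 12 nt.
Frame 3: GUG AGA GUA UGG ACG GAU AAU CCA UGU CUC — no AUG→stop ORF.
Longest ORF is 12 nt in frame 2 (positions 11–22).

2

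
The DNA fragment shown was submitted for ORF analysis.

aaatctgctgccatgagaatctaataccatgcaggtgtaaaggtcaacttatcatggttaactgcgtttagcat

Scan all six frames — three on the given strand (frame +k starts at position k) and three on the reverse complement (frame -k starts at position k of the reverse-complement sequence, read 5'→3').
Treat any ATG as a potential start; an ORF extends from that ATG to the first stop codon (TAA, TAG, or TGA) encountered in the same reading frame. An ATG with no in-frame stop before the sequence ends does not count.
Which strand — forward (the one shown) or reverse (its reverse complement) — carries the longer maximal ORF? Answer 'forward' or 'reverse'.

Reverse complement (5'→3'): ATGCTAAACGCAGTTAACCATGATAAGTTGACCTTTACACCTGCATGGTATTAGATTCTCATGGCAGCAGATTT
Frame +1: AAA TCT GCT GCC ATG AGA ATC TAA TAC CAT GCA GGT GTA AAG GTC AAC TTA TCA TGG TTA ACT GCG TTT AGC — ATG at 13, stop TAA at 22 → 12 nt.
Frame +2: AAT CTG CTG CCA TGA GAA TCT AAT ACC ATG CAG GTG TAA AGG TCA ACT TAT CAT GGT TAA CTG CGT TTA GCA — ATG at 29, stop TAA at 38 → 12 nt.
Frame +3: ATC TGC TGC CAT GAG AAT CTA ATA CCA TGC AGG TGT AAA GGT CAA CTT ATC ATG GTT AAC TGC GTT TAG CAT — ATG at 54, stop TAG at 69 → 18 nt.
Frame -1: ATG CTA AAC GCA GTT AAC CAT GAT AAG TTG ACC TTT ACA CCT GCA TGG TAT TAG ATT CTC ATG GCA GCA GAT — ATG at 1, stop TAG at 52 → 54 nt.
Frame -2: TGC TAA ACG CAG TTA ACC ATG ATA AGT TGA CCT TTA CAC CTG CAT GGT ATT AGA TTC TCA TGG CAG CAG ATT — ATG at 20, stop TGA at 29 → 12 nt.
Frame -3: GCT AAA CGC AGT TAA CCA TGA TAA GTT GAC CTT TAC ACC TGC ATG GTA TTA GAT TCT CAT GGC AGC AGA TTT — no ATG→stop ORF.
Forward-strand max 18 nt; reverse-strand max 54 nt. The reverse strand has the longer ORF.

reverse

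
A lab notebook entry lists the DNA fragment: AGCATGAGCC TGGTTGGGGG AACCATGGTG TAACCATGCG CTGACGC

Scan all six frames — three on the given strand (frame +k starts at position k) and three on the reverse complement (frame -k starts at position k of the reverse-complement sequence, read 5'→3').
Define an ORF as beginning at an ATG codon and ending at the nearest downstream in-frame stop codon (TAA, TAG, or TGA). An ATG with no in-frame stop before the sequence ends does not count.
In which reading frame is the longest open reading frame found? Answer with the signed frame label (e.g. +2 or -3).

Reverse complement (5'→3'): GCGTCAGCGCATGGTTACACCATGGTTCCCCCAACCAGGCTCATGCT
Frame +1: AGC ATG AGC CTG GTT GGG GGA ACC ATG GTG TAA CCA TGC GCT GAC — ATG at 4, stop TAA at 31 → 30 nt; ATG at 25, stop TAA at 31 → 9 nt.
Frame +2: GCA TGA GCC TGG TTG GGG GAA CCA TGG TGT AAC CAT GCG CTG ACG — no ATG→stop ORF.
Frame +3: CAT GAG CCT GGT TGG GGG AAC CAT GGT GTA ACC ATG CGC TGA CGC — ATG at 36, stop TGA at 42 → 9 nt.
Frame -1: GCG TCA GCG CAT GGT TAC ACC ATG GTT CCC CCA ACC AGG CTC ATG — no ATG→stop ORF.
Frame -2: CGT CAG CGC ATG GTT ACA CCA TGG TTC CCC CAA CCA GGC TCA TGC — no ATG→stop ORF.
Frame -3: GTC AGC GCA TGG TTA CAC CAT GGT TCC CCC AAC CAG GCT CAT GCT — no ATG→stop ORF.
Longest ORF is 30 nt in frame +1 (positions 4–33).

+1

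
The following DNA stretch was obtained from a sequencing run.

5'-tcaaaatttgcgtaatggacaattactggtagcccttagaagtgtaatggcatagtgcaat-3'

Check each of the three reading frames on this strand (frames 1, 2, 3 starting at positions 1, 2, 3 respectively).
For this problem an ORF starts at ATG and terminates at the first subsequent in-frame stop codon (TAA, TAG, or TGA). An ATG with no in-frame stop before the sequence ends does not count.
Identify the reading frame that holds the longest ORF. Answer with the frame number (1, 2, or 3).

3

Frame 1: TCA AAA TTT GCG TAA TGG ACA ATT ACT GGT AGC CCT TAG AAG TGT AAT GGC ATA GTG CAA — no ATG→stop ORF.
Frame 2: CAA AAT TTG CGT AAT GGA CAA TTA CTG GTA GCC CTT AGA AGT GTA ATG GCA TAG TGC AAT — ATG at 47, stop TAG at 53 → 9 nt.
Frame 3: AAA ATT TGC GTA ATG GAC AAT TAC TGG TAG CCC TTA GAA GTG TAA TGG CAT AGT GCA — ATG at 15, stop TAG at 30 → 18 nt.
Longest ORF is 18 nt in frame 3 (positions 15–32).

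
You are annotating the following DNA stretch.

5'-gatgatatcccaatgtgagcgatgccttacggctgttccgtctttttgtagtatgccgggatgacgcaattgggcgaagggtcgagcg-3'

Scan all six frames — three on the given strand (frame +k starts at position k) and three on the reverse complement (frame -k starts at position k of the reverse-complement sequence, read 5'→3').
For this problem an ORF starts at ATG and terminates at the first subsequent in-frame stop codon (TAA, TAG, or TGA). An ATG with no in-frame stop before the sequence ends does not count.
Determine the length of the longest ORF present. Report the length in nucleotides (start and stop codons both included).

63

Reverse complement (5'→3'): CGCTCGACCCTTCGCCCAATTGCGTCATCCCGGCATACTACAAAAAGACGGAACAGCCGTAAGGCATCGCTCACATTGGGATATCATC
Frame +1: GAT GAT ATC CCA ATG TGA GCG ATG CCT TAC GGC TGT TCC GTC TTT TTG TAG TAT GCC GGG ATG ACG CAA TTG GGC GAA GGG TCG AGC — ATG at 13, stop TGA at 16 → 6 nt; ATG at 22, stop TAG at 49 → 30 nt.
Frame +2: ATG ATA TCC CAA TGT GAG CGA TGC CTT ACG GCT GTT CCG TCT TTT TGT AGT ATG CCG GGA TGA CGC AAT TGG GCG AAG GGT CGA GCG — ATG at 2, stop TGA at 62 → 63 nt; ATG at 53, stop TGA at 62 → 12 nt.
Frame +3: TGA TAT CCC AAT GTG AGC GAT GCC TTA CGG CTG TTC CGT CTT TTT GTA GTA TGC CGG GAT GAC GCA ATT GGG CGA AGG GTC GAG — no ATG→stop ORF.
Frame -1: CGC TCG ACC CTT CGC CCA ATT GCG TCA TCC CGG CAT ACT ACA AAA AGA CGG AAC AGC CGT AAG GCA TCG CTC ACA TTG GGA TAT CAT — no ATG→stop ORF.
Frame -2: GCT CGA CCC TTC GCC CAA TTG CGT CAT CCC GGC ATA CTA CAA AAA GAC GGA ACA GCC GTA AGG CAT CGC TCA CAT TGG GAT ATC ATC — no ATG→stop ORF.
Frame -3: CTC GAC CCT TCG CCC AAT TGC GTC ATC CCG GCA TAC TAC AAA AAG ACG GAA CAG CCG TAA GGC ATC GCT CAC ATT GGG ATA TCA — no ATG→stop ORF.
Longest: frame +2, positions 2–64, 63 nt = 21 codons = 20 aa. → 63 nucleotides.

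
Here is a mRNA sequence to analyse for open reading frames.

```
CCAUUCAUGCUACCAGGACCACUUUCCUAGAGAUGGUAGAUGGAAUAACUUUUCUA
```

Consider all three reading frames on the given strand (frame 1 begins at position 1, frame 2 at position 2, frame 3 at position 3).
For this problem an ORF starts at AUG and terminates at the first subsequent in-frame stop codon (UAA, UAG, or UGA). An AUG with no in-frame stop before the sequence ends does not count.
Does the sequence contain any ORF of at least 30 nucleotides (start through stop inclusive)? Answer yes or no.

no

Frame 1: CCA UUC AUG CUA CCA GGA CCA CUU UCC UAG AGA UGG UAG AUG GAA UAA CUU UUC — AUG at 7, stop UAG at 28 → 24 nt; AUG at 40, stop UAA at 46 → 9 nt.
Frame 2: CAU UCA UGC UAC CAG GAC CAC UUU CCU AGA GAU GGU AGA UGG AAU AAC UUU UCU — no AUG→stop ORF.
Frame 3: AUU CAU GCU ACC AGG ACC ACU UUC CUA GAG AUG GUA GAU GGA AUA ACU UUU CUA — no AUG→stop ORF.
Largest ORF found is 24 nucleotides < 30, so no.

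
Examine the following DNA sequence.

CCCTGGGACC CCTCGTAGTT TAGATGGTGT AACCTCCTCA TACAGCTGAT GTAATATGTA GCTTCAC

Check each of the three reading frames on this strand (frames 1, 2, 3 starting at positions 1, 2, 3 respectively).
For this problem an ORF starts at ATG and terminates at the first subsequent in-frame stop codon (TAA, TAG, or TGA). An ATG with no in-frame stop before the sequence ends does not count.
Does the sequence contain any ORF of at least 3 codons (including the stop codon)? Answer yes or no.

yes

Frame 1: CCC TGG GAC CCC TCG TAG TTT AGA TGG TGT AAC CTC CTC ATA CAG CTG ATG TAA TAT GTA GCT TCA — ATG at 49, stop TAA at 52 → 6 nt.
Frame 2: CCT GGG ACC CCT CGT AGT TTA GAT GGT GTA ACC TCC TCA TAC AGC TGA TGT AAT ATG TAG CTT CAC — ATG at 56, stop TAG at 59 → 6 nt.
Frame 3: CTG GGA CCC CTC GTA GTT TAG ATG GTG TAA CCT CCT CAT ACA GCT GAT GTA ATA TGT AGC TTC — ATG at 24, stop TAA at 30 → 9 nt.
Frame 3 has an ORF of 3 codons (positions 24–32) ≥ 3, so yes.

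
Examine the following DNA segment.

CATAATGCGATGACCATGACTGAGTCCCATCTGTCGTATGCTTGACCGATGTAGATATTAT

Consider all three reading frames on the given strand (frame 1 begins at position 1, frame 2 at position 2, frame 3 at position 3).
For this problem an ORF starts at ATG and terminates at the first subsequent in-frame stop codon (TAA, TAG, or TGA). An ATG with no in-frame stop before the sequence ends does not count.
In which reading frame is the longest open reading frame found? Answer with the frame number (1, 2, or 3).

1

Frame 1: CAT AAT GCG ATG ACC ATG ACT GAG TCC CAT CTG TCG TAT GCT TGA CCG ATG TAG ATA TTA — ATG at 10, stop TGA at 43 → 36 nt; ATG at 16, stop TGA at 43 → 30 nt; ATG at 49, stop TAG at 52 → 6 nt.
Frame 2: ATA ATG CGA TGA CCA TGA CTG AGT CCC ATC TGT CGT ATG CTT GAC CGA TGT AGA TAT TAT — ATG at 5, stop TGA at 11 → 9 nt.
Frame 3: TAA TGC GAT GAC CAT GAC TGA GTC CCA TCT GTC GTA TGC TTG ACC GAT GTA GAT ATT — no ATG→stop ORF.
Longest ORF is 36 nt in frame 1 (positions 10–45).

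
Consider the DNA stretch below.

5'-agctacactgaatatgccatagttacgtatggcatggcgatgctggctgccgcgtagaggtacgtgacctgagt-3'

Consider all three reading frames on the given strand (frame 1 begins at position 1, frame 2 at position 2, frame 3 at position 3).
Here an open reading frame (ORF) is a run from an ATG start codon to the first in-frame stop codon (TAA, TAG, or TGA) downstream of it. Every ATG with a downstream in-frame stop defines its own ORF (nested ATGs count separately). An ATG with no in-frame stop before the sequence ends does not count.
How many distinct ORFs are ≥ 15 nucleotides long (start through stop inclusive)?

3

Frame 1: AGC TAC ACT GAA TAT GCC ATA GTT ACG TAT GGC ATG GCG ATG CTG GCT GCC GCG TAG AGG TAC GTG ACC TGA — ATG at 34, stop TAG at 55 → 24 nt; ATG at 40, stop TAG at 55 → 18 nt.
Frame 2: GCT ACA CTG AAT ATG CCA TAG TTA CGT ATG GCA TGG CGA TGC TGG CTG CCG CGT AGA GGT ACG TGA CCT GAG — ATG at 14, stop TAG at 20 → 9 nt; ATG at 29, stop TGA at 65 → 39 nt.
Frame 3: CTA CAC TGA ATA TGC CAT AGT TAC GTA TGG CAT GGC GAT GCT GGC TGC CGC GTA GAG GTA CGT GAC CTG AGT — no ATG→stop ORF.
ORFs ≥ 15 nucleotides: frame 1 34–57 (24 nucleotides), frame 1 40–57 (18 nucleotides), frame 2 29–67 (39 nucleotides). Count = 3.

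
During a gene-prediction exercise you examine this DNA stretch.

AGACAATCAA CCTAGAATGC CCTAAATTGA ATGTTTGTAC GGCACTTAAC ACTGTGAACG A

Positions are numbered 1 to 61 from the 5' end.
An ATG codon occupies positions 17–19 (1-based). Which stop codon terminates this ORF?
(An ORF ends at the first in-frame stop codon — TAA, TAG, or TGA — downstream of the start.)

TAA

Codons from position 17: ATG (17–19), CCC (20–22), TAA (23–25).
The first in-frame stop codon is TAA.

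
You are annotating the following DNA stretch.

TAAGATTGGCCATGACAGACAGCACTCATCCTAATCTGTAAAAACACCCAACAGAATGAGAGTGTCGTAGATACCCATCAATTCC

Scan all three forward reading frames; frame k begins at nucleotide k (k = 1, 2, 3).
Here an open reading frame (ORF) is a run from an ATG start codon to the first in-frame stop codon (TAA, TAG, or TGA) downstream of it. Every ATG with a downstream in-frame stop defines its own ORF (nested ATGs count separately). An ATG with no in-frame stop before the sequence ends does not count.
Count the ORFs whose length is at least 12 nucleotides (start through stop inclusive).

Frame 1: TAA GAT TGG CCA TGA CAG ACA GCA CTC ATC CTA ATC TGT AAA AAC ACC CAA CAG AAT GAG AGT GTC GTA GAT ACC CAT CAA TTC — no ATG→stop ORF.
Frame 2: AAG ATT GGC CAT GAC AGA CAG CAC TCA TCC TAA TCT GTA AAA ACA CCC AAC AGA ATG AGA GTG TCG TAG ATA CCC ATC AAT TCC — ATG at 56, stop TAG at 68 → 15 nt.
Frame 3: AGA TTG GCC ATG ACA GAC AGC ACT CAT CCT AAT CTG TAA AAA CAC CCA ACA GAA TGA GAG TGT CGT AGA TAC CCA TCA ATT — ATG at 12, stop TAA at 39 → 30 nt.
ORFs ≥ 12 nucleotides: frame 2 56–70 (15 nucleotides), frame 3 12–41 (30 nucleotides). Count = 2.

2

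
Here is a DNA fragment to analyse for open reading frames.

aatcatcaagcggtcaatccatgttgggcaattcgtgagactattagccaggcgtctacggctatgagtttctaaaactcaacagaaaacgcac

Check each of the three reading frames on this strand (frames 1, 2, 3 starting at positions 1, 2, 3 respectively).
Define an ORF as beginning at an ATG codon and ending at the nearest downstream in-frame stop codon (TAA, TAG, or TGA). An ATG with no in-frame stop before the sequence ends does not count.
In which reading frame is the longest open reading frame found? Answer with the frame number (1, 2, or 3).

Frame 1: AAT CAT CAA GCG GTC AAT CCA TGT TGG GCA ATT CGT GAG ACT ATT AGC CAG GCG TCT ACG GCT ATG AGT TTC TAA AAC TCA ACA GAA AAC GCA — ATG at 64, stop TAA at 73 → 12 nt.
Frame 2: ATC ATC AAG CGG TCA ATC CAT GTT GGG CAA TTC GTG AGA CTA TTA GCC AGG CGT CTA CGG CTA TGA GTT TCT AAA ACT CAA CAG AAA ACG CAC — no ATG→stop ORF.
Frame 3: TCA TCA AGC GGT CAA TCC ATG TTG GGC AAT TCG TGA GAC TAT TAG CCA GGC GTC TAC GGC TAT GAG TTT CTA AAA CTC AAC AGA AAA CGC — ATG at 21, stop TGA at 36 → 18 nt.
Longest ORF is 18 nt in frame 3 (positions 21–38).

3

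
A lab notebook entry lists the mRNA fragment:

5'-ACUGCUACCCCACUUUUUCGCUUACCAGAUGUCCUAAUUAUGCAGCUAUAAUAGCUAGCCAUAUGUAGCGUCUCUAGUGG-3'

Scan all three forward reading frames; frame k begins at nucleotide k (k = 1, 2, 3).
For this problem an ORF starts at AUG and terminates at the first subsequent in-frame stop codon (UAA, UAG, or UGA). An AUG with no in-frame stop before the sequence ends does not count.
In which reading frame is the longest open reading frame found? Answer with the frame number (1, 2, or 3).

1

Frame 1: ACU GCU ACC CCA CUU UUU CGC UUA CCA GAU GUC CUA AUU AUG CAG CUA UAA UAG CUA GCC AUA UGU AGC GUC UCU AGU — AUG at 40, stop UAA at 49 → 12 nt.
Frame 2: CUG CUA CCC CAC UUU UUC GCU UAC CAG AUG UCC UAA UUA UGC AGC UAU AAU AGC UAG CCA UAU GUA GCG UCU CUA GUG — AUG at 29, stop UAA at 35 → 9 nt.
Frame 3: UGC UAC CCC ACU UUU UCG CUU ACC AGA UGU CCU AAU UAU GCA GCU AUA AUA GCU AGC CAU AUG UAG CGU CUC UAG UGG — AUG at 63, stop UAG at 66 → 6 nt.
Longest ORF is 12 nt in frame 1 (positions 40–51).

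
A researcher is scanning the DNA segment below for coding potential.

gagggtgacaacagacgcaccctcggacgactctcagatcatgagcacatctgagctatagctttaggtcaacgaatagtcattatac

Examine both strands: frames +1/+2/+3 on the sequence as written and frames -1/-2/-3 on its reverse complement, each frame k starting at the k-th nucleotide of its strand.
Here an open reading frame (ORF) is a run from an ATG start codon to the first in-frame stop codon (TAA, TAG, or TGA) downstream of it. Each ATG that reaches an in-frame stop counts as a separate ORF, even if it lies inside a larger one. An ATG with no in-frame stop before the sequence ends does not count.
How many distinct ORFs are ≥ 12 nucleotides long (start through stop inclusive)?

Reverse complement (5'→3'): GTATAATGACTATTCGTTGACCTAAAGCTATAGCTCAGATGTGCTCATGATCTGAGAGTCGTCCGAGGGTGCGTCTGTTGTCACCCTC
Frame +1: GAG GGT GAC AAC AGA CGC ACC CTC GGA CGA CTC TCA GAT CAT GAG CAC ATC TGA GCT ATA GCT TTA GGT CAA CGA ATA GTC ATT ATA — no ATG→stop ORF.
Frame +2: AGG GTG ACA ACA GAC GCA CCC TCG GAC GAC TCT CAG ATC ATG AGC ACA TCT GAG CTA TAG CTT TAG GTC AAC GAA TAG TCA TTA TAC — ATG at 41, stop TAG at 59 → 21 nt.
Frame +3: GGG TGA CAA CAG ACG CAC CCT CGG ACG ACT CTC AGA TCA TGA GCA CAT CTG AGC TAT AGC TTT AGG TCA ACG AAT AGT CAT TAT — no ATG→stop ORF.
Frame -1: GTA TAA TGA CTA TTC GTT GAC CTA AAG CTA TAG CTC AGA TGT GCT CAT GAT CTG AGA GTC GTC CGA GGG TGC GTC TGT TGT CAC CCT — no ATG→stop ORF.
Frame -2: TAT AAT GAC TAT TCG TTG ACC TAA AGC TAT AGC TCA GAT GTG CTC ATG ATC TGA GAG TCG TCC GAG GGT GCG TCT GTT GTC ACC CTC — ATG at 47, stop TGA at 53 → 9 nt.
Frame -3: ATA ATG ACT ATT CGT TGA CCT AAA GCT ATA GCT CAG ATG TGC TCA TGA TCT GAG AGT CGT CCG AGG GTG CGT CTG TTG TCA CCC — ATG at 6, stop TGA at 18 → 15 nt; ATG at 39, stop TGA at 48 → 12 nt.
ORFs ≥ 12 nucleotides: frame +2 41–61 (21 nucleotides), frame -3 6–20 (15 nucleotides), frame -3 39–50 (12 nucleotides). Count = 3.

3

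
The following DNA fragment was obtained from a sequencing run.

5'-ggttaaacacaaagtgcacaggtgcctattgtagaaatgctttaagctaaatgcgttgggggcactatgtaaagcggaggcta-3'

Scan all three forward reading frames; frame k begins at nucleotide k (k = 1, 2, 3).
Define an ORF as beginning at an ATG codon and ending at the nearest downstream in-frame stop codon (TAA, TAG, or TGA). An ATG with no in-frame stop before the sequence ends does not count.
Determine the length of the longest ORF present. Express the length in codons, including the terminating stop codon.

3

Frame 1: GGT TAA ACA CAA AGT GCA CAG GTG CCT ATT GTA GAA ATG CTT TAA GCT AAA TGC GTT GGG GGC ACT ATG TAA AGC GGA GGC — ATG at 37, stop TAA at 43 → 9 nt; ATG at 67, stop TAA at 70 → 6 nt.
Frame 2: GTT AAA CAC AAA GTG CAC AGG TGC CTA TTG TAG AAA TGC TTT AAG CTA AAT GCG TTG GGG GCA CTA TGT AAA GCG GAG GCT — no ATG→stop ORF.
Frame 3: TTA AAC ACA AAG TGC ACA GGT GCC TAT TGT AGA AAT GCT TTA AGC TAA ATG CGT TGG GGG CAC TAT GTA AAG CGG AGG CTA — no ATG→stop ORF.
Longest: frame 1, positions 37–45, 9 nt = 3 codons = 2 aa. → 3 codons.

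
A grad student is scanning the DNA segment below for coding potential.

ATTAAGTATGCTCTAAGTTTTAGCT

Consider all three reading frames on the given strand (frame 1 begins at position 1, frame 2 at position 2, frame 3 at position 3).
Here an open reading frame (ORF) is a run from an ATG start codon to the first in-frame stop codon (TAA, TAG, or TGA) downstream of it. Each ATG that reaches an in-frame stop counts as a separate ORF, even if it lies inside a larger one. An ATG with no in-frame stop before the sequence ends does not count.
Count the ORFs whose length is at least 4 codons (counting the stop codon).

0

Frame 1: ATT AAG TAT GCT CTA AGT TTT AGC — no ATG→stop ORF.
Frame 2: TTA AGT ATG CTC TAA GTT TTA GCT — ATG at 8, stop TAA at 14 → 9 nt.
Frame 3: TAA GTA TGC TCT AAG TTT TAG — no ATG→stop ORF.
No ORF reaches 4 codons. Count = 0.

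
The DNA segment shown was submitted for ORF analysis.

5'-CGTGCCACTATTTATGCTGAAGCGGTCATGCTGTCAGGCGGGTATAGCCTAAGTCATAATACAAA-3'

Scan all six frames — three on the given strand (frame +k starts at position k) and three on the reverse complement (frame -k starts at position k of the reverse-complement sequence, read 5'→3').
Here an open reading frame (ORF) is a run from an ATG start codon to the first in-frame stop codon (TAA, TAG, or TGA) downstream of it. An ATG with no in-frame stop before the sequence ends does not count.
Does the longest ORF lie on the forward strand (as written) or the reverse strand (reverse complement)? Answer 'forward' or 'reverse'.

forward

Reverse complement (5'→3'): TTTGTATTATGACTTAGGCTATACCCGCCTGACAGCATGACCGCTTCAGCATAAATAGTGGCACG
Frame +1: CGT GCC ACT ATT TAT GCT GAA GCG GTC ATG CTG TCA GGC GGG TAT AGC CTA AGT CAT AAT ACA — no ATG→stop ORF.
Frame +2: GTG CCA CTA TTT ATG CTG AAG CGG TCA TGC TGT CAG GCG GGT ATA GCC TAA GTC ATA ATA CAA — ATG at 14, stop TAA at 50 → 39 nt.
Frame +3: TGC CAC TAT TTA TGC TGA AGC GGT CAT GCT GTC AGG CGG GTA TAG CCT AAG TCA TAA TAC AAA — no ATG→stop ORF.
Frame -1: TTT GTA TTA TGA CTT AGG CTA TAC CCG CCT GAC AGC ATG ACC GCT TCA GCA TAA ATA GTG GCA — ATG at 37, stop TAA at 52 → 18 nt.
Frame -2: TTG TAT TAT GAC TTA GGC TAT ACC CGC CTG ACA GCA TGA CCG CTT CAG CAT AAA TAG TGG CAC — no ATG→stop ORF.
Frame -3: TGT ATT ATG ACT TAG GCT ATA CCC GCC TGA CAG CAT GAC CGC TTC AGC ATA AAT AGT GGC ACG — ATG at 9, stop TAG at 15 → 9 nt.
Forward-strand max 39 nt; reverse-strand max 18 nt. The forward strand has the longer ORF.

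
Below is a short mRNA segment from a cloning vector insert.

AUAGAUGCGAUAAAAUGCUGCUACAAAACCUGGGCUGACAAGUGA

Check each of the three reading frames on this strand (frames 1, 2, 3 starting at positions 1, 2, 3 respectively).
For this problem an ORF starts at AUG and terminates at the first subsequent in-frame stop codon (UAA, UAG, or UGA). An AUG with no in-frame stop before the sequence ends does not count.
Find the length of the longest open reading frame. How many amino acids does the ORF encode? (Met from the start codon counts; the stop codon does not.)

7

Frame 1: AUA GAU GCG AUA AAA UGC UGC UAC AAA ACC UGG GCU GAC AAG UGA — no AUG→stop ORF.
Frame 2: UAG AUG CGA UAA AAU GCU GCU ACA AAA CCU GGG CUG ACA AGU — AUG at 5, stop UAA at 11 → 9 nt.
Frame 3: AGA UGC GAU AAA AUG CUG CUA CAA AAC CUG GGC UGA CAA GUG — AUG at 15, stop UGA at 36 → 24 nt.
Longest: frame 3, positions 15–38, 24 nt = 8 codons = 7 aa. → 7 amino acids.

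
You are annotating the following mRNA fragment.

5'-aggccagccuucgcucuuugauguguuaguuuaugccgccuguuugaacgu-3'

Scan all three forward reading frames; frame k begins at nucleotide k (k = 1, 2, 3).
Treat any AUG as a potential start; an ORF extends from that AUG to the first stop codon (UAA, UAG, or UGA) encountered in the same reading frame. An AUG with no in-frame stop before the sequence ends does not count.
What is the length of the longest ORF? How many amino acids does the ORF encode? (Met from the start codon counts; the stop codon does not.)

Frame 1: AGG CCA GCC UUC GCU CUU UGA UGU GUU AGU UUA UGC CGC CUG UUU GAA CGU — no AUG→stop ORF.
Frame 2: GGC CAG CCU UCG CUC UUU GAU GUG UUA GUU UAU GCC GCC UGU UUG AAC — no AUG→stop ORF.
Frame 3: GCC AGC CUU CGC UCU UUG AUG UGU UAG UUU AUG CCG CCU GUU UGA ACG — AUG at 21, stop UAG at 27 → 9 nt; AUG at 33, stop UGA at 45 → 15 nt.
Longest: frame 3, positions 33–47, 15 nt = 5 codons = 4 aa. → 4 amino acids.

4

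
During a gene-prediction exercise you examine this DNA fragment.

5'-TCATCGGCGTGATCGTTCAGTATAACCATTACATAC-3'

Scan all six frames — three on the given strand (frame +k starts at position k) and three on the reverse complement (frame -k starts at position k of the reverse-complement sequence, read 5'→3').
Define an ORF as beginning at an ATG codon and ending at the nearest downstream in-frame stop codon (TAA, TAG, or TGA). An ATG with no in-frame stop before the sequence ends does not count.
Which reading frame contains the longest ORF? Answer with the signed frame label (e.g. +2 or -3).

Reverse complement (5'→3'): GTATGTAATGGTTATACTGAACGATCACGCCGATGA
Frame +1: TCA TCG GCG TGA TCG TTC AGT ATA ACC ATT ACA TAC — no ATG→stop ORF.
Frame +2: CAT CGG CGT GAT CGT TCA GTA TAA CCA TTA CAT — no ATG→stop ORF.
Frame +3: ATC GGC GTG ATC GTT CAG TAT AAC CAT TAC ATA — no ATG→stop ORF.
Frame -1: GTA TGT AAT GGT TAT ACT GAA CGA TCA CGC CGA TGA — no ATG→stop ORF.
Frame -2: TAT GTA ATG GTT ATA CTG AAC GAT CAC GCC GAT — no ATG→stop ORF.
Frame -3: ATG TAA TGG TTA TAC TGA ACG ATC ACG CCG ATG — ATG at 3, stop TAA at 6 → 6 nt.
Longest ORF is 6 nt in frame -3 (positions 3–8).

-3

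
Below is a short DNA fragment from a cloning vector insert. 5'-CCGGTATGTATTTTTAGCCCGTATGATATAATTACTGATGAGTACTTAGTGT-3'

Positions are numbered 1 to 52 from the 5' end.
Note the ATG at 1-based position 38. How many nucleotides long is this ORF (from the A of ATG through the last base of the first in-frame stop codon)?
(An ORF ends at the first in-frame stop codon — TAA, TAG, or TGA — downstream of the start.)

12

Codons from position 38: ATG (38–40), AGT (41–43), ACT (44–46), TAG (47–49).
TAG is the first in-frame stop; ORF spans 38–49, 12 nucleotides.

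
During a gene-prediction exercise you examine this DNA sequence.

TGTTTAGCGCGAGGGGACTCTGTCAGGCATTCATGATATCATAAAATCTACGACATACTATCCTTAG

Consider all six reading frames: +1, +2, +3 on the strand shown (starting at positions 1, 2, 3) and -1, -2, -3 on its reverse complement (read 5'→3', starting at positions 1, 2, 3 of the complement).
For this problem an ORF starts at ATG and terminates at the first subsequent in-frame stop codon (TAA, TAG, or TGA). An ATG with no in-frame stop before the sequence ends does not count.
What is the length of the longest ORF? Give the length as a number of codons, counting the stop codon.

Reverse complement (5'→3'): CTAAGGATAGTATGTCGTAGATTTTATGATATCATGAATGCCTGACAGAGTCCCCTCGCGCTAAACA
Frame +1: TGT TTA GCG CGA GGG GAC TCT GTC AGG CAT TCA TGA TAT CAT AAA ATC TAC GAC ATA CTA TCC TTA — no ATG→stop ORF.
Frame +2: GTT TAG CGC GAG GGG ACT CTG TCA GGC ATT CAT GAT ATC ATA AAA TCT ACG ACA TAC TAT CCT TAG — no ATG→stop ORF.
Frame +3: TTT AGC GCG AGG GGA CTC TGT CAG GCA TTC ATG ATA TCA TAA AAT CTA CGA CAT ACT ATC CTT — ATG at 33, stop TAA at 42 → 12 nt.
Frame -1: CTA AGG ATA GTA TGT CGT AGA TTT TAT GAT ATC ATG AAT GCC TGA CAG AGT CCC CTC GCG CTA AAC — ATG at 34, stop TGA at 43 → 12 nt.
Frame -2: TAA GGA TAG TAT GTC GTA GAT TTT ATG ATA TCA TGA ATG CCT GAC AGA GTC CCC TCG CGC TAA ACA — ATG at 26, stop TGA at 35 → 12 nt; ATG at 38, stop TAA at 62 → 27 nt.
Frame -3: AAG GAT AGT ATG TCG TAG ATT TTA TGA TAT CAT GAA TGC CTG ACA GAG TCC CCT CGC GCT AAA — ATG at 12, stop TAG at 18 → 9 nt.
Longest: frame -2, positions 38–64, 27 nt = 9 codons = 8 aa. → 9 codons.

9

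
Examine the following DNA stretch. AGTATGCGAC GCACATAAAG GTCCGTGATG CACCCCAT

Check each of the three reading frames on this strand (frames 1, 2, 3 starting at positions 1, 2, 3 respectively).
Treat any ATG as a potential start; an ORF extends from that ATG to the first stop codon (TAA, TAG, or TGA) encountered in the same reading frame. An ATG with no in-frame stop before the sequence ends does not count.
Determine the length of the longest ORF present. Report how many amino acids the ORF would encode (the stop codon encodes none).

4

Frame 1: AGT ATG CGA CGC ACA TAA AGG TCC GTG ATG CAC CCC — ATG at 4, stop TAA at 16 → 15 nt.
Frame 2: GTA TGC GAC GCA CAT AAA GGT CCG TGA TGC ACC CCA — no ATG→stop ORF.
Frame 3: TAT GCG ACG CAC ATA AAG GTC CGT GAT GCA CCC CAT — no ATG→stop ORF.
Longest: frame 1, positions 4–18, 15 nt = 5 codons = 4 aa. → 4 amino acids.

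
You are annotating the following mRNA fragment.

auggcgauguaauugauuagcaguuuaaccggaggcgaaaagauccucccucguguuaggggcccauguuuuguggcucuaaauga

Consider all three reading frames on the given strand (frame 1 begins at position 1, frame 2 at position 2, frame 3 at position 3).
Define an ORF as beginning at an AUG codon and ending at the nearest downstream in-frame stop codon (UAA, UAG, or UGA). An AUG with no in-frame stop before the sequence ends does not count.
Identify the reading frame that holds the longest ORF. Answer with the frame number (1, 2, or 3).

3

Frame 1: AUG GCG AUG UAA UUG AUU AGC AGU UUA ACC GGA GGC GAA AAG AUC CUC CCU CGU GUU AGG GGC CCA UGU UUU GUG GCU CUA AAU — AUG at 1, stop UAA at 10 → 12 nt; AUG at 7, stop UAA at 10 → 6 nt.
Frame 2: UGG CGA UGU AAU UGA UUA GCA GUU UAA CCG GAG GCG AAA AGA UCC UCC CUC GUG UUA GGG GCC CAU GUU UUG UGG CUC UAA AUG — no AUG→stop ORF.
Frame 3: GGC GAU GUA AUU GAU UAG CAG UUU AAC CGG AGG CGA AAA GAU CCU CCC UCG UGU UAG GGG CCC AUG UUU UGU GGC UCU AAA UGA — AUG at 66, stop UGA at 84 → 21 nt.
Longest ORF is 21 nt in frame 3 (positions 66–86).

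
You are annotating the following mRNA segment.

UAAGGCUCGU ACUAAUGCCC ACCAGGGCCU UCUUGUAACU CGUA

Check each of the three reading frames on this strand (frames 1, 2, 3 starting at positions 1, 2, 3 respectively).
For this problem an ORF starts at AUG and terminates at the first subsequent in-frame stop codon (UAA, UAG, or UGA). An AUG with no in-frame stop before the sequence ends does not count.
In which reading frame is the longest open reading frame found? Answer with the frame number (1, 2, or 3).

3

Frame 1: UAA GGC UCG UAC UAA UGC CCA CCA GGG CCU UCU UGU AAC UCG — no AUG→stop ORF.
Frame 2: AAG GCU CGU ACU AAU GCC CAC CAG GGC CUU CUU GUA ACU CGU — no AUG→stop ORF.
Frame 3: AGG CUC GUA CUA AUG CCC ACC AGG GCC UUC UUG UAA CUC GUA — AUG at 15, stop UAA at 36 → 24 nt.
Longest ORF is 24 nt in frame 3 (positions 15–38).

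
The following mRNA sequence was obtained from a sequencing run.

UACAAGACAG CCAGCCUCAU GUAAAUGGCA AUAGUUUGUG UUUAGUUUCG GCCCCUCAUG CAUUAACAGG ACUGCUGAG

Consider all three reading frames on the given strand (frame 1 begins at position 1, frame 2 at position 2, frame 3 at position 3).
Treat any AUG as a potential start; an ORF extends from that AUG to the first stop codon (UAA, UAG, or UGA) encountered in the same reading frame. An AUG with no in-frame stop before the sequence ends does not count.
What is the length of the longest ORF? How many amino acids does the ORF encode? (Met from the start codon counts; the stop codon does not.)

6

Frame 1: UAC AAG ACA GCC AGC CUC AUG UAA AUG GCA AUA GUU UGU GUU UAG UUU CGG CCC CUC AUG CAU UAA CAG GAC UGC UGA — AUG at 19, stop UAA at 22 → 6 nt; AUG at 25, stop UAG at 43 → 21 nt; AUG at 58, stop UAA at 64 → 9 nt.
Frame 2: ACA AGA CAG CCA GCC UCA UGU AAA UGG CAA UAG UUU GUG UUU AGU UUC GGC CCC UCA UGC AUU AAC AGG ACU GCU GAG — no AUG→stop ORF.
Frame 3: CAA GAC AGC CAG CCU CAU GUA AAU GGC AAU AGU UUG UGU UUA GUU UCG GCC CCU CAU GCA UUA ACA GGA CUG CUG — no AUG→stop ORF.
Longest: frame 1, positions 25–45, 21 nt = 7 codons = 6 aa. → 6 amino acids.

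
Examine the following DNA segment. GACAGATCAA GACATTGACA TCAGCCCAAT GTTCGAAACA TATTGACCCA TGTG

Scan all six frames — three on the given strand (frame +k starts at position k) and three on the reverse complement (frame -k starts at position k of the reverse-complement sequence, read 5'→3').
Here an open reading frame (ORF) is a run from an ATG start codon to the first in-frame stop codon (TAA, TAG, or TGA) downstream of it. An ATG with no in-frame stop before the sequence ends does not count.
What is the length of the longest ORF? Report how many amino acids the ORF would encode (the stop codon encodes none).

14

Reverse complement (5'→3'): CACATGGGTCAATATGTTTCGAACATTGGGCTGATGTCAATGTCTTGATCTGTC
Frame +1: GAC AGA TCA AGA CAT TGA CAT CAG CCC AAT GTT CGA AAC ATA TTG ACC CAT GTG — no ATG→stop ORF.
Frame +2: ACA GAT CAA GAC ATT GAC ATC AGC CCA ATG TTC GAA ACA TAT TGA CCC ATG — ATG at 29, stop TGA at 44 → 18 nt.
Frame +3: CAG ATC AAG ACA TTG ACA TCA GCC CAA TGT TCG AAA CAT ATT GAC CCA TGT — no ATG→stop ORF.
Frame -1: CAC ATG GGT CAA TAT GTT TCG AAC ATT GGG CTG ATG TCA ATG TCT TGA TCT GTC — ATG at 4, stop TGA at 46 → 45 nt; ATG at 34, stop TGA at 46 → 15 nt; ATG at 40, stop TGA at 46 → 9 nt.
Frame -2: ACA TGG GTC AAT ATG TTT CGA ACA TTG GGC TGA TGT CAA TGT CTT GAT CTG — ATG at 14, stop TGA at 32 → 21 nt.
Frame -3: CAT GGG TCA ATA TGT TTC GAA CAT TGG GCT GAT GTC AAT GTC TTG ATC TGT — no ATG→stop ORF.
Longest: frame -1, positions 4–48, 45 nt = 15 codons = 14 aa. → 14 amino acids.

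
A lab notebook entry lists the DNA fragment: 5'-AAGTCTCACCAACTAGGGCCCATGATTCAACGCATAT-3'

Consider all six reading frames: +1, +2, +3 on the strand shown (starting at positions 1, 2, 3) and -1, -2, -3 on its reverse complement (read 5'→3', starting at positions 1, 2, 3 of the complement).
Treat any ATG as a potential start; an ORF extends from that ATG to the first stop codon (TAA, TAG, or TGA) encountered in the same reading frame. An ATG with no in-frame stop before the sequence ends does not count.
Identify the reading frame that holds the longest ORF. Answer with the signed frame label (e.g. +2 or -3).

Reverse complement (5'→3'): ATATGCGTTGAATCATGGGCCCTAGTTGGTGAGACTT
Frame +1: AAG TCT CAC CAA CTA GGG CCC ATG ATT CAA CGC ATA — no ATG→stop ORF.
Frame +2: AGT CTC ACC AAC TAG GGC CCA TGA TTC AAC GCA TAT — no ATG→stop ORF.
Frame +3: GTC TCA CCA ACT AGG GCC CAT GAT TCA ACG CAT — no ATG→stop ORF.
Frame -1: ATA TGC GTT GAA TCA TGG GCC CTA GTT GGT GAG ACT — no ATG→stop ORF.
Frame -2: TAT GCG TTG AAT CAT GGG CCC TAG TTG GTG AGA CTT — no ATG→stop ORF.
Frame -3: ATG CGT TGA ATC ATG GGC CCT AGT TGG TGA GAC — ATG at 3, stop TGA at 9 → 9 nt; ATG at 15, stop TGA at 30 → 18 nt.
Longest ORF is 18 nt in frame -3 (positions 15–32).

-3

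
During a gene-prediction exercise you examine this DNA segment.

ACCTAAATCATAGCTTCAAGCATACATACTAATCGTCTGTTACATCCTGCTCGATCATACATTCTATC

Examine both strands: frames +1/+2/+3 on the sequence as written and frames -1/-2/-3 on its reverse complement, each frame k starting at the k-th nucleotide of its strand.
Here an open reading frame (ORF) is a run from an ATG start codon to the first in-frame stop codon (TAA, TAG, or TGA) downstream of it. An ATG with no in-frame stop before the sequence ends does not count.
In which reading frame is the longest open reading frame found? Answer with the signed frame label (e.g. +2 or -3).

-1

Reverse complement (5'→3'): GATAGAATGTATGATCGAGCAGGATGTAACAGACGATTAGTATGTATGCTTGAAGCTATGATTTAGGT
Frame +1: ACC TAA ATC ATA GCT TCA AGC ATA CAT ACT AAT CGT CTG TTA CAT CCT GCT CGA TCA TAC ATT CTA — no ATG→stop ORF.
Frame +2: CCT AAA TCA TAG CTT CAA GCA TAC ATA CTA ATC GTC TGT TAC ATC CTG CTC GAT CAT ACA TTC TAT — no ATG→stop ORF.
Frame +3: CTA AAT CAT AGC TTC AAG CAT ACA TAC TAA TCG TCT GTT ACA TCC TGC TCG ATC ATA CAT TCT ATC — no ATG→stop ORF.
Frame -1: GAT AGA ATG TAT GAT CGA GCA GGA TGT AAC AGA CGA TTA GTA TGT ATG CTT GAA GCT ATG ATT TAG — ATG at 7, stop TAG at 64 → 60 nt; ATG at 46, stop TAG at 64 → 21 nt; ATG at 58, stop TAG at 64 → 9 nt.
Frame -2: ATA GAA TGT ATG ATC GAG CAG GAT GTA ACA GAC GAT TAG TAT GTA TGC TTG AAG CTA TGA TTT AGG — ATG at 11, stop TAG at 38 → 30 nt.
Frame -3: TAG AAT GTA TGA TCG AGC AGG ATG TAA CAG ACG ATT AGT ATG TAT GCT TGA AGC TAT GAT TTA GGT — ATG at 24, stop TAA at 27 → 6 nt; ATG at 42, stop TGA at 51 → 12 nt.
Longest ORF is 60 nt in frame -1 (positions 7–66).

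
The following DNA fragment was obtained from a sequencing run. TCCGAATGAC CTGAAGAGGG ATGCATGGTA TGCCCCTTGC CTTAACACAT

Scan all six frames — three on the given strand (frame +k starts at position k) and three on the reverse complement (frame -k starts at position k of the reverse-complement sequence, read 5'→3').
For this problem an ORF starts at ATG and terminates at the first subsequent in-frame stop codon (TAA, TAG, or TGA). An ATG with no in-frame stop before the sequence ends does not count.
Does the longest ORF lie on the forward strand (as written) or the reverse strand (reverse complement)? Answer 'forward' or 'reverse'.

forward

Reverse complement (5'→3'): ATGTGTTAAGGCAAGGGGCATACCATGCATCCCTCTTCAGGTCATTCGGA
Frame +1: TCC GAA TGA CCT GAA GAG GGA TGC ATG GTA TGC CCC TTG CCT TAA CAC — ATG at 25, stop TAA at 43 → 21 nt.
Frame +2: CCG AAT GAC CTG AAG AGG GAT GCA TGG TAT GCC CCT TGC CTT AAC ACA — no ATG→stop ORF.
Frame +3: CGA ATG ACC TGA AGA GGG ATG CAT GGT ATG CCC CTT GCC TTA ACA CAT — ATG at 6, stop TGA at 12 → 9 nt.
Frame -1: ATG TGT TAA GGC AAG GGG CAT ACC ATG CAT CCC TCT TCA GGT CAT TCG — ATG at 1, stop TAA at 7 → 9 nt.
Frame -2: TGT GTT AAG GCA AGG GGC ATA CCA TGC ATC CCT CTT CAG GTC ATT CGG — no ATG→stop ORF.
Frame -3: GTG TTA AGG CAA GGG GCA TAC CAT GCA TCC CTC TTC AGG TCA TTC GGA — no ATG→stop ORF.
Forward-strand max 21 nt; reverse-strand max 9 nt. The forward strand has the longer ORF.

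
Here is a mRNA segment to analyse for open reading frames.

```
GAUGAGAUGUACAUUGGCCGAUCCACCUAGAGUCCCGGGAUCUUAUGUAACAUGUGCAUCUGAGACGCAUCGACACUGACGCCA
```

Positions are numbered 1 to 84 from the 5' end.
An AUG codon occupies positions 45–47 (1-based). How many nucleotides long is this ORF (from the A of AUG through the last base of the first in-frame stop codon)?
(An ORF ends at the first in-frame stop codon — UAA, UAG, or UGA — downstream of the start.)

Codons from position 45: AUG (45–47), UAA (48–50).
UAA is the first in-frame stop; ORF spans 45–50, 6 nucleotides.

6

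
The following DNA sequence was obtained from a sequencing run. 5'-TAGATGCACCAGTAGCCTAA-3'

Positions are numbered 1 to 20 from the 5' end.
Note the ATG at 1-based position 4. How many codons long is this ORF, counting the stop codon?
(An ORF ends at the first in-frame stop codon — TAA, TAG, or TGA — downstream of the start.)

Codons from position 4: ATG (4–6), CAC (7–9), CAG (10–12), TAG (13–15).
TAG is the first in-frame stop; that's 4 codons including the stop.

4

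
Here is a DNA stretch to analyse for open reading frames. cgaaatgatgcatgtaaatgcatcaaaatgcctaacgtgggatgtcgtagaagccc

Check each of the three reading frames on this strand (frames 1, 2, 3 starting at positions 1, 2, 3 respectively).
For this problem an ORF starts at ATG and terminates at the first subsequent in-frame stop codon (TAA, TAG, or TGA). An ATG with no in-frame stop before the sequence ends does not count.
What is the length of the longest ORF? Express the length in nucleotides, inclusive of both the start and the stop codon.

18

Frame 1: CGA AAT GAT GCA TGT AAA TGC ATC AAA ATG CCT AAC GTG GGA TGT CGT AGA AGC — no ATG→stop ORF.
Frame 2: GAA ATG ATG CAT GTA AAT GCA TCA AAA TGC CTA ACG TGG GAT GTC GTA GAA GCC — no ATG→stop ORF.
Frame 3: AAA TGA TGC ATG TAA ATG CAT CAA AAT GCC TAA CGT GGG ATG TCG TAG AAG CCC — ATG at 12, stop TAA at 15 → 6 nt; ATG at 18, stop TAA at 33 → 18 nt; ATG at 42, stop TAG at 48 → 9 nt.
Longest: frame 3, positions 18–35, 18 nt = 6 codons = 5 aa. → 18 nucleotides.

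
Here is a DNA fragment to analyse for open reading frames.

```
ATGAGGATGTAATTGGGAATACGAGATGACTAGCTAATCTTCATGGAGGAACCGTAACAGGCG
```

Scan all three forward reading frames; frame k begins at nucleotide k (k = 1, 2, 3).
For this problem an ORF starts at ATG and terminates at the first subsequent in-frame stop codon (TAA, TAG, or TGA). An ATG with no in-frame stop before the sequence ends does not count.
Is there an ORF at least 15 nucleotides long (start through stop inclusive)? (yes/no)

Frame 1: ATG AGG ATG TAA TTG GGA ATA CGA GAT GAC TAG CTA ATC TTC ATG GAG GAA CCG TAA CAG GCG — ATG at 1, stop TAA at 10 → 12 nt; ATG at 7, stop TAA at 10 → 6 nt; ATG at 43, stop TAA at 55 → 15 nt.
Frame 2: TGA GGA TGT AAT TGG GAA TAC GAG ATG ACT AGC TAA TCT TCA TGG AGG AAC CGT AAC AGG — ATG at 26, stop TAA at 35 → 12 nt.
Frame 3: GAG GAT GTA ATT GGG AAT ACG AGA TGA CTA GCT AAT CTT CAT GGA GGA ACC GTA ACA GGC — no ATG→stop ORF.
Frame 1 has an ORF of 15 nucleotides (positions 43–57) ≥ 15, so yes.

yes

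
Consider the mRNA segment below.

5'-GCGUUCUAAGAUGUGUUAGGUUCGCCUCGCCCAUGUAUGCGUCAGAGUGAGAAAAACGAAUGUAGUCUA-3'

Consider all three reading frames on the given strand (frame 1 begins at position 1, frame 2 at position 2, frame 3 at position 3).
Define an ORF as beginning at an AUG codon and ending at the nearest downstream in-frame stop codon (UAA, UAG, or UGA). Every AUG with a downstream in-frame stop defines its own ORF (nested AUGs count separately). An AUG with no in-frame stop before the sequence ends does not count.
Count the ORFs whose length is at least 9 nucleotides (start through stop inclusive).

Frame 1: GCG UUC UAA GAU GUG UUA GGU UCG CCU CGC CCA UGU AUG CGU CAG AGU GAG AAA AAC GAA UGU AGU CUA — no AUG→stop ORF.
Frame 2: CGU UCU AAG AUG UGU UAG GUU CGC CUC GCC CAU GUA UGC GUC AGA GUG AGA AAA ACG AAU GUA GUC — AUG at 11, stop UAG at 17 → 9 nt.
Frame 3: GUU CUA AGA UGU GUU AGG UUC GCC UCG CCC AUG UAU GCG UCA GAG UGA GAA AAA CGA AUG UAG UCU — AUG at 33, stop UGA at 48 → 18 nt; AUG at 60, stop UAG at 63 → 6 nt.
ORFs ≥ 9 nucleotides: frame 2 11–19 (9 nucleotides), frame 3 33–50 (18 nucleotides). Count = 2.

2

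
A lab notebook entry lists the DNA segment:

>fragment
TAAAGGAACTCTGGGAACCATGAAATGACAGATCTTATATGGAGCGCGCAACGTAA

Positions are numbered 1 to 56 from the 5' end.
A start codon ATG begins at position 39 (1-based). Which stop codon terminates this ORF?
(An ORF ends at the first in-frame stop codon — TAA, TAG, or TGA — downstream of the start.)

TAA

Codons from position 39: ATG (39–41), GAG (42–44), CGC (45–47), GCA (48–50), ACG (51–53), TAA (54–56).
The first in-frame stop codon is TAA.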